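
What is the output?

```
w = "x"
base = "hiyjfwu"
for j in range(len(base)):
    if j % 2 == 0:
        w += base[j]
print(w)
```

xhyfu

j=0: add 'h' → 'xh'
j=1: skip
j=2: add 'y' → 'xhy'
j=3: skip
j=4: add 'f' → 'xhyf'
j=5: skip
j=6: add 'u' → 'xhyfu'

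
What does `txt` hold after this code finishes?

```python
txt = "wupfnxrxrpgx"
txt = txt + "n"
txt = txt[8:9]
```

'r'

+ 'n' → 'wupfnxrxrpgxn'
slice [8:9] → 'r'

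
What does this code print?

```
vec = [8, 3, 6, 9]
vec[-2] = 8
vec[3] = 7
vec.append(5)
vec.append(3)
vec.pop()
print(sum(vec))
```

31

vec[-2] = 8 → [8, 3, 8, 9]
vec[3] = 7 → [8, 3, 8, 7]
append 5 → [8, 3, 8, 7, 5]
append 3 → [8, 3, 8, 7, 5, 3]
pop() removes 3 → [8, 3, 8, 7, 5]
sum = 31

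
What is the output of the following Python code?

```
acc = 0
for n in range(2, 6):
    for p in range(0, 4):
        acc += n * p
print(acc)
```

84

n=2,p=0: acc = 0+0 = 0
n=2,p=1: acc = 0+2 = 2
n=2,p=2: acc = 2+4 = 6
n=2,p=3: acc = 6+6 = 12
n=3,p=0: acc = 12+0 = 12
n=3,p=1: acc = 12+3 = 15
n=3,p=2: acc = 15+6 = 21
n=3,p=3: acc = 21+9 = 30
n=4,p=0: acc = 30+0 = 30
n=4,p=1: acc = 30+4 = 34
n=4,p=2: acc = 34+8 = 42
n=4,p=3: acc = 42+12 = 54
n=5,p=0: acc = 54+0 = 54
n=5,p=1: acc = 54+5 = 59
n=5,p=2: acc = 59+10 = 69
n=5,p=3: acc = 69+15 = 84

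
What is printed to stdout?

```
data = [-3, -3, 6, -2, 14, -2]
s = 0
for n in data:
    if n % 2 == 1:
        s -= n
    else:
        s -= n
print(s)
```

-10

n=-3: odd, s = 0-(-3) = 3
n=-3: odd, s = 3-(-3) = 6
n=6: not odd, s = 6-6 = 0
n=-2: not odd, s = 0-(-2) = 2
n=14: not odd, s = 2-14 = -12
n=-2: not odd, s = (-12)-(-2) = -10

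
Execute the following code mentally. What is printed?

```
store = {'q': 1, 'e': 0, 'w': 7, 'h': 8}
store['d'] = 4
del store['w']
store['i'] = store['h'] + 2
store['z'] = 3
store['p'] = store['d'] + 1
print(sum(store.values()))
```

31

store['d'] = 4 → {'q': 1, 'e': 0, 'w': 7, 'h': 8, 'd': 4}
del 'w' → {'q': 1, 'e': 0, 'h': 8, 'd': 4}
store['i'] = store['h']+2 = 10 → {'q': 1, 'e': 0, 'h': 8, 'd': 4, 'i': 10}
store['z'] = 3 → {'q': 1, 'e': 0, 'h': 8, 'd': 4, 'i': 10, 'z': 3}
store['p'] = store['d']+1 = 5 → {'q': 1, 'e': 0, 'h': 8, 'd': 4, 'i': 10, 'z': 3, 'p': 5}
sum of values = 31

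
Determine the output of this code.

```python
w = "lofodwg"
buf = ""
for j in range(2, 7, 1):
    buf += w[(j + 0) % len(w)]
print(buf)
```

fodwg

j=2: add w[2]='f' → 'f'
j=3: add w[3]='o' → 'fo'
j=4: add w[4]='d' → 'fod'
j=5: add w[5]='w' → 'fodw'
j=6: add w[6]='g' → 'fodwg'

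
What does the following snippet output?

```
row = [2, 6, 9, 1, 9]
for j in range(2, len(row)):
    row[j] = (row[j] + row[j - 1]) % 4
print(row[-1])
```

1

j=2: row[2] = (9+6)%4 = 3 → [2, 6, 3, 1, 9]
j=3: row[3] = (1+3)%4 = 0 → [2, 6, 3, 0, 9]
j=4: row[4] = (9+0)%4 = 1 → [2, 6, 3, 0, 1]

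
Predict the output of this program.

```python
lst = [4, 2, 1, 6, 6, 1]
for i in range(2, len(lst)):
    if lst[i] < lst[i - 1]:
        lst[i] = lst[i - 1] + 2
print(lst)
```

[4, 2, 4, 6, 6, 8]

i=2: 1<2, lst[2] = 2+2 = 4 → [4, 2, 4, 6, 6, 1]
i=3: 6>=4, unchanged → [4, 2, 4, 6, 6, 1]
i=4: 6>=6, unchanged → [4, 2, 4, 6, 6, 1]
i=5: 1<6, lst[5] = 6+2 = 8 → [4, 2, 4, 6, 6, 8]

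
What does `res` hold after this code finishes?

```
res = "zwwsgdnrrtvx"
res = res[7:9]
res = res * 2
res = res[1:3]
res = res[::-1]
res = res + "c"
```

slice [7:9] → 'rr'
repeat ×2 → 'rrrr'
slice [1:3] → 'rr'
reverse → 'rr'
+ 'c' → 'rrc'

'rrc'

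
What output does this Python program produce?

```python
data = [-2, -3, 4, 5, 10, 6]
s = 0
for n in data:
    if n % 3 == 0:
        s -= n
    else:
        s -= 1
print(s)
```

-7

n=-2: not %3==0, s = 0-1 = -1
n=-3: %3==0, s = (-1)-(-3) = 2
n=4: not %3==0, s = 2-1 = 1
n=5: not %3==0, s = 1-1 = 0
n=10: not %3==0, s = 0-1 = -1
n=6: %3==0, s = (-1)-6 = -7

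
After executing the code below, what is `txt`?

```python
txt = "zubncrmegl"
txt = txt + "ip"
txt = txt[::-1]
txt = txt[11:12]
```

+ 'ip' → 'zubncrmeglip'
reverse → 'pilgemrcnbuz'
slice [11:12] → 'z'

'z'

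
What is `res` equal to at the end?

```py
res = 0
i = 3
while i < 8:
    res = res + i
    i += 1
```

25

i=3: res = 0+3 = 3
i=4: res = 3+4 = 7
i=5: res = 7+5 = 12
i=6: res = 12+6 = 18
i=7: res = 18+7 = 25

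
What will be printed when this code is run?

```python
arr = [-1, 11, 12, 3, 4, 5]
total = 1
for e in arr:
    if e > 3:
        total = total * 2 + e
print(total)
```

e=-1: not >3
e=11: >3, total = 1*2+11 = 13
e=12: >3, total = 13*2+12 = 38
e=3: not >3
e=4: >3, total = 38*2+4 = 80
e=5: >3, total = 80*2+5 = 165

165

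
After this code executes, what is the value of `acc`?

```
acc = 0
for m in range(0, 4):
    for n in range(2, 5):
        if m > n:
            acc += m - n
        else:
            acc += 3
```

34

m=0,n=2: not 0>2, acc = 0+3 = 3
m=0,n=3: not 0>3, acc = 3+3 = 6
m=0,n=4: not 0>4, acc = 6+3 = 9
m=1,n=2: not 1>2, acc = 9+3 = 12
m=1,n=3: not 1>3, acc = 12+3 = 15
m=1,n=4: not 1>4, acc = 15+3 = 18
m=2,n=2: not 2>2, acc = 18+3 = 21
m=2,n=3: not 2>3, acc = 21+3 = 24
m=2,n=4: not 2>4, acc = 24+3 = 27
m=3,n=2: 3>2, acc = 27+1 = 28
m=3,n=3: not 3>3, acc = 28+3 = 31
m=3,n=4: not 3>4, acc = 31+3 = 34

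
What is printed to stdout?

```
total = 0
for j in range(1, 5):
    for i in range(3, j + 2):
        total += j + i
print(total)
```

42

j=2,i=3: total = 0+5 = 5
j=3,i=3: total = 5+6 = 11
j=3,i=4: total = 11+7 = 18
j=4,i=3: total = 18+7 = 25
j=4,i=4: total = 25+8 = 33
j=4,i=5: total = 33+9 = 42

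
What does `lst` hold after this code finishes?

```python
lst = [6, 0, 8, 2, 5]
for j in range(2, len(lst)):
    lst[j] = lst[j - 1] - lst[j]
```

[6, 0, -8, -10, -15]

j=2: lst[2] = 0-8 = -8 → [6, 0, -8, 2, 5]
j=3: lst[3] = (-8)-2 = -10 → [6, 0, -8, -10, 5]
j=4: lst[4] = (-10)-5 = -15 → [6, 0, -8, -10, -15]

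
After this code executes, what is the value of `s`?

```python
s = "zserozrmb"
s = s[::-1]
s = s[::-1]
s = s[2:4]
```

reverse → 'bmrzoresz'
reverse → 'zserozrmb'
slice [2:4] → 'er'

'er'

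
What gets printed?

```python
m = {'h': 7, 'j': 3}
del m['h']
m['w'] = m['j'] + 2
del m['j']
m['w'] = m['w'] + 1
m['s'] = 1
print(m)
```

{'w': 6, 's': 1}

del 'h' → {'j': 3}
m['w'] = m['j']+2 = 5 → {'j': 3, 'w': 5}
del 'j' → {'w': 5}
m['w'] = m['w']+1 = 6 → {'w': 6}
m['s'] = 1 → {'w': 6, 's': 1}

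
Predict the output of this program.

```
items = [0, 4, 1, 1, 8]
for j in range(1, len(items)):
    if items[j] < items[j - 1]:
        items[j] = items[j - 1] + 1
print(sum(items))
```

23

j=1: 4>=0, unchanged → [0, 4, 1, 1, 8]
j=2: 1<4, items[2] = 4+1 = 5 → [0, 4, 5, 1, 8]
j=3: 1<5, items[3] = 5+1 = 6 → [0, 4, 5, 6, 8]
j=4: 8>=6, unchanged → [0, 4, 5, 6, 8]
sum = 23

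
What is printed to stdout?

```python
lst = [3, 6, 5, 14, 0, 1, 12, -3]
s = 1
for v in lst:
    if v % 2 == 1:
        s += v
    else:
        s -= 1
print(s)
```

3

v=3: odd, s = 1+3 = 4
v=6: not odd, s = 4-1 = 3
v=5: odd, s = 3+5 = 8
v=14: not odd, s = 8-1 = 7
v=0: not odd, s = 7-1 = 6
v=1: odd, s = 6+1 = 7
v=12: not odd, s = 7-1 = 6
v=-3: odd, s = 6+(-3) = 3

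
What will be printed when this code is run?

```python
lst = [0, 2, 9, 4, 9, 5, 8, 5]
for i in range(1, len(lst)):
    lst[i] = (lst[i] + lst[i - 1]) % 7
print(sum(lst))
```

i=1: lst[1] = (2+0)%7 = 2 → [0, 2, 9, 4, 9, 5, 8, 5]
i=2: lst[2] = (9+2)%7 = 4 → [0, 2, 4, 4, 9, 5, 8, 5]
i=3: lst[3] = (4+4)%7 = 1 → [0, 2, 4, 1, 9, 5, 8, 5]
i=4: lst[4] = (9+1)%7 = 3 → [0, 2, 4, 1, 3, 5, 8, 5]
i=5: lst[5] = (5+3)%7 = 1 → [0, 2, 4, 1, 3, 1, 8, 5]
i=6: lst[6] = (8+1)%7 = 2 → [0, 2, 4, 1, 3, 1, 2, 5]
i=7: lst[7] = (5+2)%7 = 0 → [0, 2, 4, 1, 3, 1, 2, 0]
sum = 13

13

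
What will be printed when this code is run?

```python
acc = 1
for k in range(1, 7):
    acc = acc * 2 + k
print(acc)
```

184

k=1: acc = 1*2+1 = 3
k=2: acc = 3*2+2 = 8
k=3: acc = 8*2+3 = 19
k=4: acc = 19*2+4 = 42
k=5: acc = 42*2+5 = 89
k=6: acc = 89*2+6 = 184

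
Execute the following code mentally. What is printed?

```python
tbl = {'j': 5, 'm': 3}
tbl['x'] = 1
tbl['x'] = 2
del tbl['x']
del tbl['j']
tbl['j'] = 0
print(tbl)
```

tbl['x'] = 1 → {'j': 5, 'm': 3, 'x': 1}
tbl['x'] = 2 → {'j': 5, 'm': 3, 'x': 2}
del 'x' → {'j': 5, 'm': 3}
del 'j' → {'m': 3}
tbl['j'] = 0 → {'m': 3, 'j': 0}

{'m': 3, 'j': 0}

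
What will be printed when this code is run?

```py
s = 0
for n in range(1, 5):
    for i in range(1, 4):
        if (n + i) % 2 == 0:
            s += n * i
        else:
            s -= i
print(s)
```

n=1,i=1: even sum, s = 0+1 = 1
n=1,i=2: odd sum, s = 1-2 = -1
n=1,i=3: even sum, s = (-1)+3 = 2
n=2,i=1: odd sum, s = 2-1 = 1
n=2,i=2: even sum, s = 1+4 = 5
n=2,i=3: odd sum, s = 5-3 = 2
n=3,i=1: even sum, s = 2+3 = 5
n=3,i=2: odd sum, s = 5-2 = 3
n=3,i=3: even sum, s = 3+9 = 12
n=4,i=1: odd sum, s = 12-1 = 11
n=4,i=2: even sum, s = 11+8 = 19
n=4,i=3: odd sum, s = 19-3 = 16

16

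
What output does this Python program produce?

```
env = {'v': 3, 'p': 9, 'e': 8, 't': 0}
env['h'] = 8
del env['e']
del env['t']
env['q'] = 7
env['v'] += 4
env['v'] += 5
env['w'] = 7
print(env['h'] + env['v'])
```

20

env['h'] = 8 → {'v': 3, 'p': 9, 'e': 8, 't': 0, 'h': 8}
del 'e' → {'v': 3, 'p': 9, 't': 0, 'h': 8}
del 't' → {'v': 3, 'p': 9, 'h': 8}
env['q'] = 7 → {'v': 3, 'p': 9, 'h': 8, 'q': 7}
env['v'] = 3+4 = 7 → {'v': 7, 'p': 9, 'h': 8, 'q': 7}
env['v'] = 7+5 = 12 → {'v': 12, 'p': 9, 'h': 8, 'q': 7}
env['w'] = 7 → {'v': 12, 'p': 9, 'h': 8, 'q': 7, 'w': 7}
env['h']+env['v'] = 8+12 = 20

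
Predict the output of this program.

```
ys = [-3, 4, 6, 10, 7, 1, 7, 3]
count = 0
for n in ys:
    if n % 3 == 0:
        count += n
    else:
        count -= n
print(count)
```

-23

n=-3: %3==0, count = 0+(-3) = -3
n=4: not %3==0, count = (-3)-4 = -7
n=6: %3==0, count = (-7)+6 = -1
n=10: not %3==0, count = (-1)-10 = -11
n=7: not %3==0, count = (-11)-7 = -18
n=1: not %3==0, count = (-18)-1 = -19
n=7: not %3==0, count = (-19)-7 = -26
n=3: %3==0, count = (-26)+3 = -23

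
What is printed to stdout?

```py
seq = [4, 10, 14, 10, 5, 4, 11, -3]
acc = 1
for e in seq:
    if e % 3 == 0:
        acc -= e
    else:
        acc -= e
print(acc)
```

e=4: not %3==0, acc = 1-4 = -3
e=10: not %3==0, acc = (-3)-10 = -13
e=14: not %3==0, acc = (-13)-14 = -27
e=10: not %3==0, acc = (-27)-10 = -37
e=5: not %3==0, acc = (-37)-5 = -42
e=4: not %3==0, acc = (-42)-4 = -46
e=11: not %3==0, acc = (-46)-11 = -57
e=-3: %3==0, acc = (-57)-(-3) = -54

-54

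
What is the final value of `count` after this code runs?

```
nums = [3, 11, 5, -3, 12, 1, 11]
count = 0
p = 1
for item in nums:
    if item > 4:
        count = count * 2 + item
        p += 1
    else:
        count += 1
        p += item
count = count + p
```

item=3: not >4, count = 0+1 = 1; p=4
item=11: >4, count = 1*2+11 = 13; p=5
item=5: >4, count = 13*2+5 = 31; p=6
item=-3: not >4, count = 31+1 = 32; p=3
item=12: >4, count = 32*2+12 = 76; p=4
item=1: not >4, count = 76+1 = 77; p=5
item=11: >4, count = 77*2+11 = 165; p=6
count+p = 165+6 = 171

171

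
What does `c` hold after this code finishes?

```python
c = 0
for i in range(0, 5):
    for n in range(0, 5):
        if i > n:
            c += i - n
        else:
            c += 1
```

35

i=0,n=0: not 0>0, c = 0+1 = 1
i=0,n=1: not 0>1, c = 1+1 = 2
i=0,n=2: not 0>2, c = 2+1 = 3
i=0,n=3: not 0>3, c = 3+1 = 4
i=0,n=4: not 0>4, c = 4+1 = 5
i=1,n=0: 1>0, c = 5+1 = 6
i=1,n=1: not 1>1, c = 6+1 = 7
i=1,n=2: not 1>2, c = 7+1 = 8
i=1,n=3: not 1>3, c = 8+1 = 9
i=1,n=4: not 1>4, c = 9+1 = 10
i=2,n=0: 2>0, c = 10+2 = 12
i=2,n=1: 2>1, c = 12+1 = 13
i=2,n=2: not 2>2, c = 13+1 = 14
i=2,n=3: not 2>3, c = 14+1 = 15
i=2,n=4: not 2>4, c = 15+1 = 16
i=3,n=0: 3>0, c = 16+3 = 19
i=3,n=1: 3>1, c = 19+2 = 21
i=3,n=2: 3>2, c = 21+1 = 22
i=3,n=3: not 3>3, c = 22+1 = 23
i=3,n=4: not 3>4, c = 23+1 = 24
i=4,n=0: 4>0, c = 24+4 = 28
i=4,n=1: 4>1, c = 28+3 = 31
i=4,n=2: 4>2, c = 31+2 = 33
i=4,n=3: 4>3, c = 33+1 = 34
i=4,n=4: not 4>4, c = 34+1 = 35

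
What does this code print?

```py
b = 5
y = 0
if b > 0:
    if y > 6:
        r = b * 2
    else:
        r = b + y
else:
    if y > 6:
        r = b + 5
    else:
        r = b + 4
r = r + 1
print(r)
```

6

b=5, y=0
b > 0 is True; y > 6 is False
→ r = b + y = 5
r = 5+1 = 6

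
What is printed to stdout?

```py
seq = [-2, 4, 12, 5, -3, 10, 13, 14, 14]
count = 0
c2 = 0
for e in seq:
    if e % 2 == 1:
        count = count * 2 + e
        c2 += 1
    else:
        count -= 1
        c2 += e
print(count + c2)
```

e=-2: not odd, count = 0-1 = -1; c2=-2
e=4: not odd, count = (-1)-1 = -2; c2=2
e=12: not odd, count = (-2)-1 = -3; c2=14
e=5: odd, count = (-3)*2+5 = -1; c2=15
e=-3: odd, count = (-1)*2+(-3) = -5; c2=16
e=10: not odd, count = (-5)-1 = -6; c2=26
e=13: odd, count = (-6)*2+13 = 1; c2=27
e=14: not odd, count = 1-1 = 0; c2=41
e=14: not odd, count = 0-1 = -1; c2=55
count+c2 = (-1)+55 = 54

54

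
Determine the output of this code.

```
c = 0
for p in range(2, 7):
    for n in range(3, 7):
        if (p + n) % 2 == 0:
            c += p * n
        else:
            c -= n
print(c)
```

p=2,n=3: odd sum, c = 0-3 = -3
p=2,n=4: even sum, c = (-3)+8 = 5
p=2,n=5: odd sum, c = 5-5 = 0
p=2,n=6: even sum, c = 0+12 = 12
p=3,n=3: even sum, c = 12+9 = 21
p=3,n=4: odd sum, c = 21-4 = 17
p=3,n=5: even sum, c = 17+15 = 32
p=3,n=6: odd sum, c = 32-6 = 26
p=4,n=3: odd sum, c = 26-3 = 23
p=4,n=4: even sum, c = 23+16 = 39
p=4,n=5: odd sum, c = 39-5 = 34
p=4,n=6: even sum, c = 34+24 = 58
p=5,n=3: even sum, c = 58+15 = 73
p=5,n=4: odd sum, c = 73-4 = 69
p=5,n=5: even sum, c = 69+25 = 94
p=5,n=6: odd sum, c = 94-6 = 88
p=6,n=3: odd sum, c = 88-3 = 85
p=6,n=4: even sum, c = 85+24 = 109
p=6,n=5: odd sum, c = 109-5 = 104
p=6,n=6: even sum, c = 104+36 = 140

140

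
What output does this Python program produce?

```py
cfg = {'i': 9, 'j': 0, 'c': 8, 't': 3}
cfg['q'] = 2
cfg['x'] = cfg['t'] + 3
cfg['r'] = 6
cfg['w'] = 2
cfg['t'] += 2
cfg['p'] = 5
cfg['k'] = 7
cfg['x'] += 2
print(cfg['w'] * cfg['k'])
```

14

cfg['q'] = 2 → {'i': 9, 'j': 0, 'c': 8, 't': 3, 'q': 2}
cfg['x'] = cfg['t']+3 = 6 → {'i': 9, 'j': 0, 'c': 8, 't': 3, 'q': 2, 'x': 6}
cfg['r'] = 6 → {'i': 9, 'j': 0, 'c': 8, 't': 3, 'q': 2, 'x': 6, 'r': 6}
cfg['w'] = 2 → {'i': 9, 'j': 0, 'c': 8, 't': 3, 'q': 2, 'x': 6, 'r': 6, 'w': 2}
cfg['t'] = 3+2 = 5 → {'i': 9, 'j': 0, 'c': 8, 't': 5, 'q': 2, 'x': 6, 'r': 6, 'w': 2}
cfg['p'] = 5 → {'i': 9, 'j': 0, 'c': 8, 't': 5, 'q': 2, 'x': 6, 'r': 6, 'w': 2, 'p': 5}
cfg['k'] = 7 → {'i': 9, 'j': 0, 'c': 8, 't': 5, 'q': 2, 'x': 6, 'r': 6, 'w': 2, 'p': 5, 'k': 7}
cfg['x'] = 6+2 = 8 → {'i': 9, 'j': 0, 'c': 8, 't': 5, 'q': 2, 'x': 8, 'r': 6, 'w': 2, 'p': 5, 'k': 7}
cfg['w']*cfg['k'] = 2*7 = 14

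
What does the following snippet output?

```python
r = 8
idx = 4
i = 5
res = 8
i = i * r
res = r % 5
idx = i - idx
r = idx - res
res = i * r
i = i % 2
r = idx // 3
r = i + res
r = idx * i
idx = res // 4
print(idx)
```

i = 5*8 = 40
res = 8%5 = 3
idx = 40-4 = 36
r = 36-3 = 33
res = 40*33 = 1320
i = 40%2 = 0
r = 36//3 = 12
r = 0+1320 = 1320
r = 36*0 = 0
idx = 1320//4 = 330

330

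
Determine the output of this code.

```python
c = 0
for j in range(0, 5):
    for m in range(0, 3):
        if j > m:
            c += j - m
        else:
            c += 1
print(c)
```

j=0,m=0: not 0>0, c = 0+1 = 1
j=0,m=1: not 0>1, c = 1+1 = 2
j=0,m=2: not 0>2, c = 2+1 = 3
j=1,m=0: 1>0, c = 3+1 = 4
j=1,m=1: not 1>1, c = 4+1 = 5
j=1,m=2: not 1>2, c = 5+1 = 6
j=2,m=0: 2>0, c = 6+2 = 8
j=2,m=1: 2>1, c = 8+1 = 9
j=2,m=2: not 2>2, c = 9+1 = 10
j=3,m=0: 3>0, c = 10+3 = 13
j=3,m=1: 3>1, c = 13+2 = 15
j=3,m=2: 3>2, c = 15+1 = 16
j=4,m=0: 4>0, c = 16+4 = 20
j=4,m=1: 4>1, c = 20+3 = 23
j=4,m=2: 4>2, c = 23+2 = 25

25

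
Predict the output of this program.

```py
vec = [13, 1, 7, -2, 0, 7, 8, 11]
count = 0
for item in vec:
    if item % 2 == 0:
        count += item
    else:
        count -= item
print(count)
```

item=13: not even, count = 0-13 = -13
item=1: not even, count = (-13)-1 = -14
item=7: not even, count = (-14)-7 = -21
item=-2: even, count = (-21)+(-2) = -23
item=0: even, count = (-23)+0 = -23
item=7: not even, count = (-23)-7 = -30
item=8: even, count = (-30)+8 = -22
item=11: not even, count = (-22)-11 = -33

-33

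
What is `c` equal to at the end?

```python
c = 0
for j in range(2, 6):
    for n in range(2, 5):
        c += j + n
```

j=2,n=2: c = 0+4 = 4
j=2,n=3: c = 4+5 = 9
j=2,n=4: c = 9+6 = 15
j=3,n=2: c = 15+5 = 20
j=3,n=3: c = 20+6 = 26
j=3,n=4: c = 26+7 = 33
j=4,n=2: c = 33+6 = 39
j=4,n=3: c = 39+7 = 46
j=4,n=4: c = 46+8 = 54
j=5,n=2: c = 54+7 = 61
j=5,n=3: c = 61+8 = 69
j=5,n=4: c = 69+9 = 78

78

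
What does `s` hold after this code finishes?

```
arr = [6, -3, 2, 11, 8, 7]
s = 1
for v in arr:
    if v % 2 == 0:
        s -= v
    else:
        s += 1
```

-12

v=6: even, s = 1-6 = -5
v=-3: not even, s = (-5)+1 = -4
v=2: even, s = (-4)-2 = -6
v=11: not even, s = (-6)+1 = -5
v=8: even, s = (-5)-8 = -13
v=7: not even, s = (-13)+1 = -12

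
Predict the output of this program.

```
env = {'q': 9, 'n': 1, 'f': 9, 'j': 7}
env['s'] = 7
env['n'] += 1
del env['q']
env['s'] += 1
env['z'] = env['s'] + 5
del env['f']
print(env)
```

env['s'] = 7 → {'q': 9, 'n': 1, 'f': 9, 'j': 7, 's': 7}
env['n'] = 1+1 = 2 → {'q': 9, 'n': 2, 'f': 9, 'j': 7, 's': 7}
del 'q' → {'n': 2, 'f': 9, 'j': 7, 's': 7}
env['s'] = 7+1 = 8 → {'n': 2, 'f': 9, 'j': 7, 's': 8}
env['z'] = env['s']+5 = 13 → {'n': 2, 'f': 9, 'j': 7, 's': 8, 'z': 13}
del 'f' → {'n': 2, 'j': 7, 's': 8, 'z': 13}

{'n': 2, 'j': 7, 's': 8, 'z': 13}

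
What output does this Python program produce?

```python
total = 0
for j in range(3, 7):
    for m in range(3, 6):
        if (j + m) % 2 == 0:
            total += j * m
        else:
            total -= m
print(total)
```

j=3,m=3: even sum, total = 0+9 = 9
j=3,m=4: odd sum, total = 9-4 = 5
j=3,m=5: even sum, total = 5+15 = 20
j=4,m=3: odd sum, total = 20-3 = 17
j=4,m=4: even sum, total = 17+16 = 33
j=4,m=5: odd sum, total = 33-5 = 28
j=5,m=3: even sum, total = 28+15 = 43
j=5,m=4: odd sum, total = 43-4 = 39
j=5,m=5: even sum, total = 39+25 = 64
j=6,m=3: odd sum, total = 64-3 = 61
j=6,m=4: even sum, total = 61+24 = 85
j=6,m=5: odd sum, total = 85-5 = 80

80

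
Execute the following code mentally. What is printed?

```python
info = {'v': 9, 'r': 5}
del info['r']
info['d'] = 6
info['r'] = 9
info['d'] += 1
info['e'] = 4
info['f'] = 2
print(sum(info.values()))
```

del 'r' → {'v': 9}
info['d'] = 6 → {'v': 9, 'd': 6}
info['r'] = 9 → {'v': 9, 'd': 6, 'r': 9}
info['d'] = 6+1 = 7 → {'v': 9, 'd': 7, 'r': 9}
info['e'] = 4 → {'v': 9, 'd': 7, 'r': 9, 'e': 4}
info['f'] = 2 → {'v': 9, 'd': 7, 'r': 9, 'e': 4, 'f': 2}
sum of values = 31

31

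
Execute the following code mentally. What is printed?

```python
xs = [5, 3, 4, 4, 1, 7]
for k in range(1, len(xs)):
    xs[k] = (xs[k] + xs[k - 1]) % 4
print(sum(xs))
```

k=1: xs[1] = (3+5)%4 = 0 → [5, 0, 4, 4, 1, 7]
k=2: xs[2] = (4+0)%4 = 0 → [5, 0, 0, 4, 1, 7]
k=3: xs[3] = (4+0)%4 = 0 → [5, 0, 0, 0, 1, 7]
k=4: xs[4] = (1+0)%4 = 1 → [5, 0, 0, 0, 1, 7]
k=5: xs[5] = (7+1)%4 = 0 → [5, 0, 0, 0, 1, 0]
sum = 6

6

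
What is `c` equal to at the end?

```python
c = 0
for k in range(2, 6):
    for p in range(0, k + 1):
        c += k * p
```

139

k=2,p=0: c = 0+0 = 0
k=2,p=1: c = 0+2 = 2
k=2,p=2: c = 2+4 = 6
k=3,p=0: c = 6+0 = 6
k=3,p=1: c = 6+3 = 9
k=3,p=2: c = 9+6 = 15
k=3,p=3: c = 15+9 = 24
k=4,p=0: c = 24+0 = 24
k=4,p=1: c = 24+4 = 28
k=4,p=2: c = 28+8 = 36
k=4,p=3: c = 36+12 = 48
k=4,p=4: c = 48+16 = 64
k=5,p=0: c = 64+0 = 64
k=5,p=1: c = 64+5 = 69
k=5,p=2: c = 69+10 = 79
k=5,p=3: c = 79+15 = 94
k=5,p=4: c = 94+20 = 114
k=5,p=5: c = 114+25 = 139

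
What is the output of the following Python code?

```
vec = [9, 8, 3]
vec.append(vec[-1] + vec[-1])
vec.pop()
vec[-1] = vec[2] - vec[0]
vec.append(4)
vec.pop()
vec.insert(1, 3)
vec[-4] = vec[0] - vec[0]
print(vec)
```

[0, 3, 8, -6]

append vec[-1]+vec[-1] = 3+3 = 6 → [9, 8, 3, 6]
pop() removes 6 → [9, 8, 3]
vec[-1] = vec[2]-vec[0] = 3-9 = -6 → [9, 8, -6]
append 4 → [9, 8, -6, 4]
pop() removes 4 → [9, 8, -6]
insert 3 at 1 → [9, 3, 8, -6]
vec[-4] = vec[0]-vec[0] = 9-9 = 0 → [0, 3, 8, -6]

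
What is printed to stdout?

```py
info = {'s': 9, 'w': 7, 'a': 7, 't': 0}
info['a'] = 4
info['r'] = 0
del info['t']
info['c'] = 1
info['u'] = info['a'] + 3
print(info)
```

info['a'] = 4 → {'s': 9, 'w': 7, 'a': 4, 't': 0}
info['r'] = 0 → {'s': 9, 'w': 7, 'a': 4, 't': 0, 'r': 0}
del 't' → {'s': 9, 'w': 7, 'a': 4, 'r': 0}
info['c'] = 1 → {'s': 9, 'w': 7, 'a': 4, 'r': 0, 'c': 1}
info['u'] = info['a']+3 = 7 → {'s': 9, 'w': 7, 'a': 4, 'r': 0, 'c': 1, 'u': 7}

{'s': 9, 'w': 7, 'a': 4, 'r': 0, 'c': 1, 'u': 7}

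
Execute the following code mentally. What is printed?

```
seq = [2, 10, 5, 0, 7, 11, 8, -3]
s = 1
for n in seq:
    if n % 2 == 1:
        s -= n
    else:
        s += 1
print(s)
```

-15

n=2: not odd, s = 1+1 = 2
n=10: not odd, s = 2+1 = 3
n=5: odd, s = 3-5 = -2
n=0: not odd, s = (-2)+1 = -1
n=7: odd, s = (-1)-7 = -8
n=11: odd, s = (-8)-11 = -19
n=8: not odd, s = (-19)+1 = -18
n=-3: odd, s = (-18)-(-3) = -15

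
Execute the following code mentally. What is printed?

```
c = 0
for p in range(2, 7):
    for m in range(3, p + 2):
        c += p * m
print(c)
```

315

p=2,m=3: c = 0+6 = 6
p=3,m=3: c = 6+9 = 15
p=3,m=4: c = 15+12 = 27
p=4,m=3: c = 27+12 = 39
p=4,m=4: c = 39+16 = 55
p=4,m=5: c = 55+20 = 75
p=5,m=3: c = 75+15 = 90
p=5,m=4: c = 90+20 = 110
p=5,m=5: c = 110+25 = 135
p=5,m=6: c = 135+30 = 165
p=6,m=3: c = 165+18 = 183
p=6,m=4: c = 183+24 = 207
p=6,m=5: c = 207+30 = 237
p=6,m=6: c = 237+36 = 273
p=6,m=7: c = 273+42 = 315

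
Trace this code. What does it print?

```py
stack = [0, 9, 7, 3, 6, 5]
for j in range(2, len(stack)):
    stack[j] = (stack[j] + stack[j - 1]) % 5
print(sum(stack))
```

j=2: stack[2] = (7+9)%5 = 1 → [0, 9, 1, 3, 6, 5]
j=3: stack[3] = (3+1)%5 = 4 → [0, 9, 1, 4, 6, 5]
j=4: stack[4] = (6+4)%5 = 0 → [0, 9, 1, 4, 0, 5]
j=5: stack[5] = (5+0)%5 = 0 → [0, 9, 1, 4, 0, 0]
sum = 14

14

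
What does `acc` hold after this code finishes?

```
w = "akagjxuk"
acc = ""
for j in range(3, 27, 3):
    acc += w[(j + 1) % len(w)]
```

j=3: add w[4]='j' → 'j'
j=6: add w[7]='k' → 'jk'
j=9: add w[2]='a' → 'jka'
j=12: add w[5]='x' → 'jkax'
j=15: add w[0]='a' → 'jkaxa'
j=18: add w[3]='g' → 'jkaxag'
j=21: add w[6]='u' → 'jkaxagu'
j=24: add w[1]='k' → 'jkaxaguk'

'jkaxaguk'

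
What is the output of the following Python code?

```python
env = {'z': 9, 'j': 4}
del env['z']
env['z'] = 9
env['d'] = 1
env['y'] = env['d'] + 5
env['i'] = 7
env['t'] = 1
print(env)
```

{'j': 4, 'z': 9, 'd': 1, 'y': 6, 'i': 7, 't': 1}

del 'z' → {'j': 4}
env['z'] = 9 → {'j': 4, 'z': 9}
env['d'] = 1 → {'j': 4, 'z': 9, 'd': 1}
env['y'] = env['d']+5 = 6 → {'j': 4, 'z': 9, 'd': 1, 'y': 6}
env['i'] = 7 → {'j': 4, 'z': 9, 'd': 1, 'y': 6, 'i': 7}
env['t'] = 1 → {'j': 4, 'z': 9, 'd': 1, 'y': 6, 'i': 7, 't': 1}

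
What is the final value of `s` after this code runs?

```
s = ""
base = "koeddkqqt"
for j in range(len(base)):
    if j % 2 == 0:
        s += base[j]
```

j=0: add 'k' → 'k'
j=1: skip
j=2: add 'e' → 'ke'
j=3: skip
j=4: add 'd' → 'ked'
j=5: skip
j=6: add 'q' → 'kedq'
j=7: skip
j=8: add 't' → 'kedqt'

'kedqt'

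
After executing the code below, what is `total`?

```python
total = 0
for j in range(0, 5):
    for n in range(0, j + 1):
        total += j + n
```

j=0,n=0: total = 0+0 = 0
j=1,n=0: total = 0+1 = 1
j=1,n=1: total = 1+2 = 3
j=2,n=0: total = 3+2 = 5
j=2,n=1: total = 5+3 = 8
j=2,n=2: total = 8+4 = 12
j=3,n=0: total = 12+3 = 15
j=3,n=1: total = 15+4 = 19
j=3,n=2: total = 19+5 = 24
j=3,n=3: total = 24+6 = 30
j=4,n=0: total = 30+4 = 34
j=4,n=1: total = 34+5 = 39
j=4,n=2: total = 39+6 = 45
j=4,n=3: total = 45+7 = 52
j=4,n=4: total = 52+8 = 60

60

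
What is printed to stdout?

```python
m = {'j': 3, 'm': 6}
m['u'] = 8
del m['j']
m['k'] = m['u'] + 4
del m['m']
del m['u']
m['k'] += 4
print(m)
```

{'k': 16}

m['u'] = 8 → {'j': 3, 'm': 6, 'u': 8}
del 'j' → {'m': 6, 'u': 8}
m['k'] = m['u']+4 = 12 → {'m': 6, 'u': 8, 'k': 12}
del 'm' → {'u': 8, 'k': 12}
del 'u' → {'k': 12}
m['k'] = 12+4 = 16 → {'k': 16}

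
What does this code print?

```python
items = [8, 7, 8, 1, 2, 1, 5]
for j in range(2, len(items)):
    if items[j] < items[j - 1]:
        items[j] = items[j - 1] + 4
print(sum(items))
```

j=2: 8>=7, unchanged → [8, 7, 8, 1, 2, 1, 5]
j=3: 1<8, items[3] = 8+4 = 12 → [8, 7, 8, 12, 2, 1, 5]
j=4: 2<12, items[4] = 12+4 = 16 → [8, 7, 8, 12, 16, 1, 5]
j=5: 1<16, items[5] = 16+4 = 20 → [8, 7, 8, 12, 16, 20, 5]
j=6: 5<20, items[6] = 20+4 = 24 → [8, 7, 8, 12, 16, 20, 24]
sum = 95

95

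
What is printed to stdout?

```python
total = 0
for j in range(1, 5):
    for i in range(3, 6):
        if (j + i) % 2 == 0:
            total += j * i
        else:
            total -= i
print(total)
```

32

j=1,i=3: even sum, total = 0+3 = 3
j=1,i=4: odd sum, total = 3-4 = -1
j=1,i=5: even sum, total = (-1)+5 = 4
j=2,i=3: odd sum, total = 4-3 = 1
j=2,i=4: even sum, total = 1+8 = 9
j=2,i=5: odd sum, total = 9-5 = 4
j=3,i=3: even sum, total = 4+9 = 13
j=3,i=4: odd sum, total = 13-4 = 9
j=3,i=5: even sum, total = 9+15 = 24
j=4,i=3: odd sum, total = 24-3 = 21
j=4,i=4: even sum, total = 21+16 = 37
j=4,i=5: odd sum, total = 37-5 = 32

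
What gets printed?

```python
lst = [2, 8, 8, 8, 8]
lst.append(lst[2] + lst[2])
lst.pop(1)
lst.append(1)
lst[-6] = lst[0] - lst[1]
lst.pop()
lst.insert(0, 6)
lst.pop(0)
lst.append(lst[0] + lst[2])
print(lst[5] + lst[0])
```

-4

append lst[2]+lst[2] = 8+8 = 16 → [2, 8, 8, 8, 8, 16]
pop(1) removes 8 → [2, 8, 8, 8, 16]
append 1 → [2, 8, 8, 8, 16, 1]
lst[-6] = lst[0]-lst[1] = 2-8 = -6 → [-6, 8, 8, 8, 16, 1]
pop() removes 1 → [-6, 8, 8, 8, 16]
insert 6 at 0 → [6, -6, 8, 8, 8, 16]
pop(0) removes 6 → [-6, 8, 8, 8, 16]
append lst[0]+lst[2] = (-6)+8 = 2 → [-6, 8, 8, 8, 16, 2]
lst[5]+lst[0] = 2+(-6) = -4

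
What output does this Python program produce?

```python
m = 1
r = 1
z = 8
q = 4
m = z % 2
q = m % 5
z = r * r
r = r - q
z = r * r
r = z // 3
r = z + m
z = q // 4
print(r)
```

1

m = 8%2 = 0
q = 0%5 = 0
z = 1*1 = 1
r = 1-0 = 1
z = 1*1 = 1
r = 1//3 = 0
r = 1+0 = 1
z = 0//4 = 0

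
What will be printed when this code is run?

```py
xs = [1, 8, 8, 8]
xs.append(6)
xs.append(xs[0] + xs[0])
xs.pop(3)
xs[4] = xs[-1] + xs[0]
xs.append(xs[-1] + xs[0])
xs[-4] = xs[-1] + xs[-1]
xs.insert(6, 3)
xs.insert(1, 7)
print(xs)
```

[1, 7, 8, 8, 6, 3, 4, 3]

append 6 → [1, 8, 8, 8, 6]
append xs[0]+xs[0] = 1+1 = 2 → [1, 8, 8, 8, 6, 2]
pop(3) removes 8 → [1, 8, 8, 6, 2]
xs[4] = xs[-1]+xs[0] = 2+1 = 3 → [1, 8, 8, 6, 3]
append xs[-1]+xs[0] = 3+1 = 4 → [1, 8, 8, 6, 3, 4]
xs[-4] = xs[-1]+xs[-1] = 4+4 = 8 → [1, 8, 8, 6, 3, 4]
insert 3 at 6 → [1, 8, 8, 6, 3, 4, 3]
insert 7 at 1 → [1, 7, 8, 8, 6, 3, 4, 3]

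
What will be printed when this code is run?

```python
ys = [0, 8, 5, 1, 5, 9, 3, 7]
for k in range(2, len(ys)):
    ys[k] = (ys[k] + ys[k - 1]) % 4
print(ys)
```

k=2: ys[2] = (5+8)%4 = 1 → [0, 8, 1, 1, 5, 9, 3, 7]
k=3: ys[3] = (1+1)%4 = 2 → [0, 8, 1, 2, 5, 9, 3, 7]
k=4: ys[4] = (5+2)%4 = 3 → [0, 8, 1, 2, 3, 9, 3, 7]
k=5: ys[5] = (9+3)%4 = 0 → [0, 8, 1, 2, 3, 0, 3, 7]
k=6: ys[6] = (3+0)%4 = 3 → [0, 8, 1, 2, 3, 0, 3, 7]
k=7: ys[7] = (7+3)%4 = 2 → [0, 8, 1, 2, 3, 0, 3, 2]

[0, 8, 1, 2, 3, 0, 3, 2]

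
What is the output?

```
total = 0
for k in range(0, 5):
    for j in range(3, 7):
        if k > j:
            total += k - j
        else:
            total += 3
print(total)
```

58

k=0,j=3: not 0>3, total = 0+3 = 3
k=0,j=4: not 0>4, total = 3+3 = 6
k=0,j=5: not 0>5, total = 6+3 = 9
k=0,j=6: not 0>6, total = 9+3 = 12
k=1,j=3: not 1>3, total = 12+3 = 15
k=1,j=4: not 1>4, total = 15+3 = 18
k=1,j=5: not 1>5, total = 18+3 = 21
k=1,j=6: not 1>6, total = 21+3 = 24
k=2,j=3: not 2>3, total = 24+3 = 27
k=2,j=4: not 2>4, total = 27+3 = 30
k=2,j=5: not 2>5, total = 30+3 = 33
k=2,j=6: not 2>6, total = 33+3 = 36
k=3,j=3: not 3>3, total = 36+3 = 39
k=3,j=4: not 3>4, total = 39+3 = 42
k=3,j=5: not 3>5, total = 42+3 = 45
k=3,j=6: not 3>6, total = 45+3 = 48
k=4,j=3: 4>3, total = 48+1 = 49
k=4,j=4: not 4>4, total = 49+3 = 52
k=4,j=5: not 4>5, total = 52+3 = 55
k=4,j=6: not 4>6, total = 55+3 = 58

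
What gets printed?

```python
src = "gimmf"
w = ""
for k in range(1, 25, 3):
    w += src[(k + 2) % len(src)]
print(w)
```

k=1: add src[3]='m' → 'm'
k=4: add src[1]='i' → 'mi'
k=7: add src[4]='f' → 'mif'
k=10: add src[2]='m' → 'mifm'
k=13: add src[0]='g' → 'mifmg'
k=16: add src[3]='m' → 'mifmgm'
k=19: add src[1]='i' → 'mifmgmi'
k=22: add src[4]='f' → 'mifmgmif'

mifmgmif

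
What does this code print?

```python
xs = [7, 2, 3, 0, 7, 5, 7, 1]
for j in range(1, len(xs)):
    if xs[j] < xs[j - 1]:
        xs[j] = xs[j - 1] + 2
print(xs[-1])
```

21

j=1: 2<7, xs[1] = 7+2 = 9 → [7, 9, 3, 0, 7, 5, 7, 1]
j=2: 3<9, xs[2] = 9+2 = 11 → [7, 9, 11, 0, 7, 5, 7, 1]
j=3: 0<11, xs[3] = 11+2 = 13 → [7, 9, 11, 13, 7, 5, 7, 1]
j=4: 7<13, xs[4] = 13+2 = 15 → [7, 9, 11, 13, 15, 5, 7, 1]
j=5: 5<15, xs[5] = 15+2 = 17 → [7, 9, 11, 13, 15, 17, 7, 1]
j=6: 7<17, xs[6] = 17+2 = 19 → [7, 9, 11, 13, 15, 17, 19, 1]
j=7: 1<19, xs[7] = 19+2 = 21 → [7, 9, 11, 13, 15, 17, 19, 21]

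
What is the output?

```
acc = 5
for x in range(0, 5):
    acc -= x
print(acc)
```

x=0: acc = 5-0 = 5
x=1: acc = 5-1 = 4
x=2: acc = 4-2 = 2
x=3: acc = 2-3 = -1
x=4: acc = (-1)-4 = -5

-5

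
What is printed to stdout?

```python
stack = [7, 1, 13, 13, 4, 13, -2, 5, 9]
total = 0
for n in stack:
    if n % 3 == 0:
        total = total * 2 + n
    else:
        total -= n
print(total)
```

-99

n=7: not %3==0, total = 0-7 = -7
n=1: not %3==0, total = (-7)-1 = -8
n=13: not %3==0, total = (-8)-13 = -21
n=13: not %3==0, total = (-21)-13 = -34
n=4: not %3==0, total = (-34)-4 = -38
n=13: not %3==0, total = (-38)-13 = -51
n=-2: not %3==0, total = (-51)-(-2) = -49
n=5: not %3==0, total = (-49)-5 = -54
n=9: %3==0, total = (-54)*2+9 = -99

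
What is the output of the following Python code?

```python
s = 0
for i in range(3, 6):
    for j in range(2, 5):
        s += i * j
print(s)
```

108

i=3,j=2: s = 0+6 = 6
i=3,j=3: s = 6+9 = 15
i=3,j=4: s = 15+12 = 27
i=4,j=2: s = 27+8 = 35
i=4,j=3: s = 35+12 = 47
i=4,j=4: s = 47+16 = 63
i=5,j=2: s = 63+10 = 73
i=5,j=3: s = 73+15 = 88
i=5,j=4: s = 88+20 = 108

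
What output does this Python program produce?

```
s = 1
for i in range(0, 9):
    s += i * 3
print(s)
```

i=0: s = 1+0*3 = 1
i=1: s = 1+1*3 = 4
i=2: s = 4+2*3 = 10
i=3: s = 10+3*3 = 19
i=4: s = 19+4*3 = 31
i=5: s = 31+5*3 = 46
i=6: s = 46+6*3 = 64
i=7: s = 64+7*3 = 85
i=8: s = 85+8*3 = 109

109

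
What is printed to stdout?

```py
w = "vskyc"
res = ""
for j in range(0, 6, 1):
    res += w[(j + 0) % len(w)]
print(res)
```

j=0: add w[0]='v' → 'v'
j=1: add w[1]='s' → 'vs'
j=2: add w[2]='k' → 'vsk'
j=3: add w[3]='y' → 'vsky'
j=4: add w[4]='c' → 'vskyc'
j=5: add w[0]='v' → 'vskycv'

vskycv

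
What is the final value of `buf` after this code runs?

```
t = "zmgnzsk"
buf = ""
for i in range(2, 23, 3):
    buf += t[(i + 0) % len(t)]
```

i=2: add t[2]='g' → 'g'
i=5: add t[5]='s' → 'gs'
i=8: add t[1]='m' → 'gsm'
i=11: add t[4]='z' → 'gsmz'
i=14: add t[0]='z' → 'gsmzz'
i=17: add t[3]='n' → 'gsmzzn'
i=20: add t[6]='k' → 'gsmzznk'

'gsmzznk'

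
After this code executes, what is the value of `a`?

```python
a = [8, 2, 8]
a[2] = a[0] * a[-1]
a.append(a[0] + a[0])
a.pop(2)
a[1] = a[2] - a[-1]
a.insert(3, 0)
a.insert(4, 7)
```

a[2] = a[0]*a[-1] = 8*8 = 64 → [8, 2, 64]
append a[0]+a[0] = 8+8 = 16 → [8, 2, 64, 16]
pop(2) removes 64 → [8, 2, 16]
a[1] = a[2]-a[-1] = 16-16 = 0 → [8, 0, 16]
insert 0 at 3 → [8, 0, 16, 0]
insert 7 at 4 → [8, 0, 16, 0, 7]

[8, 0, 16, 0, 7]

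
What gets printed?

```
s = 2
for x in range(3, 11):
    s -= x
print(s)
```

-50

x=3: s = 2-3 = -1
x=4: s = (-1)-4 = -5
x=5: s = (-5)-5 = -10
x=6: s = (-10)-6 = -16
x=7: s = (-16)-7 = -23
x=8: s = (-23)-8 = -31
x=9: s = (-31)-9 = -40
x=10: s = (-40)-10 = -50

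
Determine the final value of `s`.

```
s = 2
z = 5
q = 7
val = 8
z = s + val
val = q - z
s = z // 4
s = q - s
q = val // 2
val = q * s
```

5

z = 2+8 = 10
val = 7-10 = -3
s = 10//4 = 2
s = 7-2 = 5
q = (-3)//2 = -2
val = (-2)*5 = -10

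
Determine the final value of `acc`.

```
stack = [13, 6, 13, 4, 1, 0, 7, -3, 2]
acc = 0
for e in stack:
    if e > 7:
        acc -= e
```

-26

e=13: >7, acc = 0-13 = -13
e=6: not >7
e=13: >7, acc = (-13)-13 = -26
e=4: not >7
e=1: not >7
e=0: not >7
e=7: not >7
e=-3: not >7
e=2: not >7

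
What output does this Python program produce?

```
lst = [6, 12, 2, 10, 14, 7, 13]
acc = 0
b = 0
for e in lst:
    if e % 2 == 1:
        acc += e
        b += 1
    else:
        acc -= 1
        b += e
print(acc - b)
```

-31

e=6: not odd, acc = 0-1 = -1; b=6
e=12: not odd, acc = (-1)-1 = -2; b=18
e=2: not odd, acc = (-2)-1 = -3; b=20
e=10: not odd, acc = (-3)-1 = -4; b=30
e=14: not odd, acc = (-4)-1 = -5; b=44
e=7: odd, acc = (-5)+7 = 2; b=45
e=13: odd, acc = 2+13 = 15; b=46
acc-b = 15-46 = -31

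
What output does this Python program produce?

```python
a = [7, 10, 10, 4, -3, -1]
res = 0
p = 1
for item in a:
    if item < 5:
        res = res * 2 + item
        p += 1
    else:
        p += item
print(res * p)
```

279

item=7: not <5; p=8
item=10: not <5; p=18
item=10: not <5; p=28
item=4: <5, res = 0*2+4 = 4; p=29
item=-3: <5, res = 4*2+(-3) = 5; p=30
item=-1: <5, res = 5*2+(-1) = 9; p=31
res*p = 9*31 = 279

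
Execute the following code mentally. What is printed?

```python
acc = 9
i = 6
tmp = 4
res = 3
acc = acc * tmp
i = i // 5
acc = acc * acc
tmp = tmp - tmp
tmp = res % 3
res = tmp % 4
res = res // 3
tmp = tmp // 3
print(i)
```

1

acc = 9*4 = 36
i = 6//5 = 1
acc = 36*36 = 1296
tmp = 4-4 = 0
tmp = 3%3 = 0
res = 0%4 = 0
res = 0//3 = 0
tmp = 0//3 = 0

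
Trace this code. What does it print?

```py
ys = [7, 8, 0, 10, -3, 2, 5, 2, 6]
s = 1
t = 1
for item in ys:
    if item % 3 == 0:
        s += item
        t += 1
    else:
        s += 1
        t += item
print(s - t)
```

item=7: not %3==0, s = 1+1 = 2; t=8
item=8: not %3==0, s = 2+1 = 3; t=16
item=0: %3==0, s = 3+0 = 3; t=17
item=10: not %3==0, s = 3+1 = 4; t=27
item=-3: %3==0, s = 4+(-3) = 1; t=28
item=2: not %3==0, s = 1+1 = 2; t=30
item=5: not %3==0, s = 2+1 = 3; t=35
item=2: not %3==0, s = 3+1 = 4; t=37
item=6: %3==0, s = 4+6 = 10; t=38
s-t = 10-38 = -28

-28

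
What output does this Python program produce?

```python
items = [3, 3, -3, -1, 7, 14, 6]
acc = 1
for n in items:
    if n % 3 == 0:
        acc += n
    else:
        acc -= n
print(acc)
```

-10

n=3: %3==0, acc = 1+3 = 4
n=3: %3==0, acc = 4+3 = 7
n=-3: %3==0, acc = 7+(-3) = 4
n=-1: not %3==0, acc = 4-(-1) = 5
n=7: not %3==0, acc = 5-7 = -2
n=14: not %3==0, acc = (-2)-14 = -16
n=6: %3==0, acc = (-16)+6 = -10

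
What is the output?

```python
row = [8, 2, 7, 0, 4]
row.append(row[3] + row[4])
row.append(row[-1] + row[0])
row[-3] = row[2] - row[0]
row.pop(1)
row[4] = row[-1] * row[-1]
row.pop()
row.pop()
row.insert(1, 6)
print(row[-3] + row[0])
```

15

append row[3]+row[4] = 0+4 = 4 → [8, 2, 7, 0, 4, 4]
append row[-1]+row[0] = 4+8 = 12 → [8, 2, 7, 0, 4, 4, 12]
row[-3] = row[2]-row[0] = 7-8 = -1 → [8, 2, 7, 0, -1, 4, 12]
pop(1) removes 2 → [8, 7, 0, -1, 4, 12]
row[4] = row[-1]*row[-1] = 12*12 = 144 → [8, 7, 0, -1, 144, 12]
pop() removes 12 → [8, 7, 0, -1, 144]
pop() removes 144 → [8, 7, 0, -1]
insert 6 at 1 → [8, 6, 7, 0, -1]
row[-3]+row[0] = 7+8 = 15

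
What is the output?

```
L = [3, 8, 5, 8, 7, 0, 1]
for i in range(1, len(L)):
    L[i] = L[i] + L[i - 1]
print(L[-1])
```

i=1: L[1] = 8+3 = 11 → [3, 11, 5, 8, 7, 0, 1]
i=2: L[2] = 5+11 = 16 → [3, 11, 16, 8, 7, 0, 1]
i=3: L[3] = 8+16 = 24 → [3, 11, 16, 24, 7, 0, 1]
i=4: L[4] = 7+24 = 31 → [3, 11, 16, 24, 31, 0, 1]
i=5: L[5] = 0+31 = 31 → [3, 11, 16, 24, 31, 31, 1]
i=6: L[6] = 1+31 = 32 → [3, 11, 16, 24, 31, 31, 32]

32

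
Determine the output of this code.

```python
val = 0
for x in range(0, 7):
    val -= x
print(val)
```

x=0: val = 0-0 = 0
x=1: val = 0-1 = -1
x=2: val = (-1)-2 = -3
x=3: val = (-3)-3 = -6
x=4: val = (-6)-4 = -10
x=5: val = (-10)-5 = -15
x=6: val = (-15)-6 = -21

-21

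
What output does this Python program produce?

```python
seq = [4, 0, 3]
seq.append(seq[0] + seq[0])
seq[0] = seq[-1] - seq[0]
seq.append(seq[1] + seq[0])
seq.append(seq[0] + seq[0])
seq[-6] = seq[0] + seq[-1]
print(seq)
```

append seq[0]+seq[0] = 4+4 = 8 → [4, 0, 3, 8]
seq[0] = seq[-1]-seq[0] = 8-4 = 4 → [4, 0, 3, 8]
append seq[1]+seq[0] = 0+4 = 4 → [4, 0, 3, 8, 4]
append seq[0]+seq[0] = 4+4 = 8 → [4, 0, 3, 8, 4, 8]
seq[-6] = seq[0]+seq[-1] = 4+8 = 12 → [12, 0, 3, 8, 4, 8]

[12, 0, 3, 8, 4, 8]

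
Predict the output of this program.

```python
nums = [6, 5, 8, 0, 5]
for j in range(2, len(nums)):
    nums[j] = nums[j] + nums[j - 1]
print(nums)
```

[6, 5, 13, 13, 18]

j=2: nums[2] = 8+5 = 13 → [6, 5, 13, 0, 5]
j=3: nums[3] = 0+13 = 13 → [6, 5, 13, 13, 5]
j=4: nums[4] = 5+13 = 18 → [6, 5, 13, 13, 18]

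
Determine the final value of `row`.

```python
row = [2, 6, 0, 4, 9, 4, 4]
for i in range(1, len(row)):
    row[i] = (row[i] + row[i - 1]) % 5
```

[2, 3, 3, 2, 1, 0, 4]

i=1: row[1] = (6+2)%5 = 3 → [2, 3, 0, 4, 9, 4, 4]
i=2: row[2] = (0+3)%5 = 3 → [2, 3, 3, 4, 9, 4, 4]
i=3: row[3] = (4+3)%5 = 2 → [2, 3, 3, 2, 9, 4, 4]
i=4: row[4] = (9+2)%5 = 1 → [2, 3, 3, 2, 1, 4, 4]
i=5: row[5] = (4+1)%5 = 0 → [2, 3, 3, 2, 1, 0, 4]
i=6: row[6] = (4+0)%5 = 4 → [2, 3, 3, 2, 1, 0, 4]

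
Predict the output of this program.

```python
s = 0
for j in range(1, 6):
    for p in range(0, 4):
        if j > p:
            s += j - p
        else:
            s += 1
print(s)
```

40

j=1,p=0: 1>0, s = 0+1 = 1
j=1,p=1: not 1>1, s = 1+1 = 2
j=1,p=2: not 1>2, s = 2+1 = 3
j=1,p=3: not 1>3, s = 3+1 = 4
j=2,p=0: 2>0, s = 4+2 = 6
j=2,p=1: 2>1, s = 6+1 = 7
j=2,p=2: not 2>2, s = 7+1 = 8
j=2,p=3: not 2>3, s = 8+1 = 9
j=3,p=0: 3>0, s = 9+3 = 12
j=3,p=1: 3>1, s = 12+2 = 14
j=3,p=2: 3>2, s = 14+1 = 15
j=3,p=3: not 3>3, s = 15+1 = 16
j=4,p=0: 4>0, s = 16+4 = 20
j=4,p=1: 4>1, s = 20+3 = 23
j=4,p=2: 4>2, s = 23+2 = 25
j=4,p=3: 4>3, s = 25+1 = 26
j=5,p=0: 5>0, s = 26+5 = 31
j=5,p=1: 5>1, s = 31+4 = 35
j=5,p=2: 5>2, s = 35+3 = 38
j=5,p=3: 5>3, s = 38+2 = 40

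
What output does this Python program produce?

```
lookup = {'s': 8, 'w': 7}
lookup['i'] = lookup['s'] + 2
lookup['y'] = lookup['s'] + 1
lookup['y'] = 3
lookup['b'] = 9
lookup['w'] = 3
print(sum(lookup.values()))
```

33

lookup['i'] = lookup['s']+2 = 10 → {'s': 8, 'w': 7, 'i': 10}
lookup['y'] = lookup['s']+1 = 9 → {'s': 8, 'w': 7, 'i': 10, 'y': 9}
lookup['y'] = 3 → {'s': 8, 'w': 7, 'i': 10, 'y': 3}
lookup['b'] = 9 → {'s': 8, 'w': 7, 'i': 10, 'y': 3, 'b': 9}
lookup['w'] = 3 → {'s': 8, 'w': 3, 'i': 10, 'y': 3, 'b': 9}
sum of values = 33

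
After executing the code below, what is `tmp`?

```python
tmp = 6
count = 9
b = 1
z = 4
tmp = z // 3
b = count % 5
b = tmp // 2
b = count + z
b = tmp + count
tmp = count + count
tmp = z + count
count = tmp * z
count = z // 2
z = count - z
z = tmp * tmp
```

tmp = 4//3 = 1
b = 9%5 = 4
b = 1//2 = 0
b = 9+4 = 13
b = 1+9 = 10
tmp = 9+9 = 18
tmp = 4+9 = 13
count = 13*4 = 52
count = 4//2 = 2
z = 2-4 = -2
z = 13*13 = 169

13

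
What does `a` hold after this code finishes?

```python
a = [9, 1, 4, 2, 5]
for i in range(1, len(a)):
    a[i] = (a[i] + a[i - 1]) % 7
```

i=1: a[1] = (1+9)%7 = 3 → [9, 3, 4, 2, 5]
i=2: a[2] = (4+3)%7 = 0 → [9, 3, 0, 2, 5]
i=3: a[3] = (2+0)%7 = 2 → [9, 3, 0, 2, 5]
i=4: a[4] = (5+2)%7 = 0 → [9, 3, 0, 2, 0]

[9, 3, 0, 2, 0]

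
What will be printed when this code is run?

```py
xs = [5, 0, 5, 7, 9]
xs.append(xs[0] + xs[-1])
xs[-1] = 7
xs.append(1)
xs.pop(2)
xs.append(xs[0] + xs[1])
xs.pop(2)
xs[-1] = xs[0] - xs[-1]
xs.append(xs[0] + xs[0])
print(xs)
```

[5, 0, 9, 7, 1, 0, 10]

append xs[0]+xs[-1] = 5+9 = 14 → [5, 0, 5, 7, 9, 14]
xs[-1] = 7 → [5, 0, 5, 7, 9, 7]
append 1 → [5, 0, 5, 7, 9, 7, 1]
pop(2) removes 5 → [5, 0, 7, 9, 7, 1]
append xs[0]+xs[1] = 5+0 = 5 → [5, 0, 7, 9, 7, 1, 5]
pop(2) removes 7 → [5, 0, 9, 7, 1, 5]
xs[-1] = xs[0]-xs[-1] = 5-5 = 0 → [5, 0, 9, 7, 1, 0]
append xs[0]+xs[0] = 5+5 = 10 → [5, 0, 9, 7, 1, 0, 10]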